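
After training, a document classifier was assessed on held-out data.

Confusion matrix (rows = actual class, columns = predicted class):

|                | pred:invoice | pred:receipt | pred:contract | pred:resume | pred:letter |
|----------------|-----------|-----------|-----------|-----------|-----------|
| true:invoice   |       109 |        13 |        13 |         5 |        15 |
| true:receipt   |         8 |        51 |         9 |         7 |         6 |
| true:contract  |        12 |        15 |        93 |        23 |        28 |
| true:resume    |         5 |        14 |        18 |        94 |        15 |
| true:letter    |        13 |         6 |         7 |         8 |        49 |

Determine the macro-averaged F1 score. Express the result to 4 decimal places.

0.6102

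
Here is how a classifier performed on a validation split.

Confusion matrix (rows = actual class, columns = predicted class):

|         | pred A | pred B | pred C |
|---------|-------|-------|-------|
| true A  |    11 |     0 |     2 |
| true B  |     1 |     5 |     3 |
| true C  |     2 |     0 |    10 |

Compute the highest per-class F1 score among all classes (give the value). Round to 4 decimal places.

Per-class F1 score (2·TP/(2·TP+FP+FN)):
  A: TP=11, FP=1+2=3, FN=0+2=2 → 22/27 = 0.81481
  B: TP=5, FP=0+0=0, FN=1+3=4 → 10/14 = 0.71429
  C: TP=10, FP=2+3=5, FN=2+0=2 → 20/27 = 0.74074
Highest is class 'A' with F1 score = 0.8148.

0.8148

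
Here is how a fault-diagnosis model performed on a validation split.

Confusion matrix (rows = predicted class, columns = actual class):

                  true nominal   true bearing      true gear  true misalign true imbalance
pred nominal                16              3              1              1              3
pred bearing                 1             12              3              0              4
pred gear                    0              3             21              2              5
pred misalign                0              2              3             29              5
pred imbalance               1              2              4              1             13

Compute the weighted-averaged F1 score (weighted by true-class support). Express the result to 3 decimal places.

Per-class F1 score (2·TP/(2·TP+FP+FN)):
  nominal: TP=16, FP=3+1+1+3=8, FN=1+0+0+1=2 → 32/42 = 0.7619
  bearing: TP=12, FP=1+3+0+4=8, FN=3+3+2+2=10 → 24/42 = 0.5714
  gear: TP=21, FP=0+3+2+5=10, FN=1+3+3+4=11 → 42/63 = 0.6667
  misalign: TP=29, FP=0+2+3+5=10, FN=1+0+2+1=4 → 58/72 = 0.8056
  imbalance: TP=13, FP=1+2+4+1=8, FN=3+4+5+5=17 → 26/51 = 0.5098
Weighted-F1 score = Σ (supportᵢ/N)·F1 scoreᵢ with N=135: (18/135)·0.7619 + (22/135)·0.5714 + (32/135)·0.6667 + (33/135)·0.8056 + (30/135)·0.5098 = 0.663

0.663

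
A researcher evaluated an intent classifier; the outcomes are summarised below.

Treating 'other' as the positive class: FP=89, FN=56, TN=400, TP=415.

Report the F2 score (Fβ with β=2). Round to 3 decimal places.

0.869

Fβ = (1+β²)·TP / ((1+β²)·TP + β²·FN + FP), with β²=4
= 5·415 / (5·415 + 4·56 + 89) = 0.869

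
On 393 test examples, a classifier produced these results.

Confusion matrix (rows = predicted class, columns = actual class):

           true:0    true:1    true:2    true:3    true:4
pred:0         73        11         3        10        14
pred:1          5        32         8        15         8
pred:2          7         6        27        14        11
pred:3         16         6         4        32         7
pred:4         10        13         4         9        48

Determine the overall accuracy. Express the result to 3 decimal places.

Accuracy = trace / total = (73+32+27+32+48=212) / 393 = 212/393 = 0.539

0.539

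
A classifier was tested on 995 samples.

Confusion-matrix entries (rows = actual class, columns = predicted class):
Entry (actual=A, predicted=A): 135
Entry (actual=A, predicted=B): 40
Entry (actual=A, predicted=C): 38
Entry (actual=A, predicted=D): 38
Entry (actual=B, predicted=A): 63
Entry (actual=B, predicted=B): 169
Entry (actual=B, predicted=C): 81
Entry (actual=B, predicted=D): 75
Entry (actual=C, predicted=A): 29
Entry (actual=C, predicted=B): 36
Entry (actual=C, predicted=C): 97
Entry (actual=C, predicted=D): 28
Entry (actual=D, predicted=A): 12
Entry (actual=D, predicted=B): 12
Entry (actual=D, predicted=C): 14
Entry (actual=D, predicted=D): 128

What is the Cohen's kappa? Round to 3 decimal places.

0.375

Observed agreement pₒ = trace/N = 529/995 = 0.5317
Expected agreement pₑ = Σ (rowᵢ·colᵢ)/N² = (251·239 + 388·257 + 190·230 + 166·269)/995² = 0.2506
κ = (pₒ − pₑ)/(1 − pₑ) = (0.5317 − 0.2506)/(1 − 0.2506) = 0.375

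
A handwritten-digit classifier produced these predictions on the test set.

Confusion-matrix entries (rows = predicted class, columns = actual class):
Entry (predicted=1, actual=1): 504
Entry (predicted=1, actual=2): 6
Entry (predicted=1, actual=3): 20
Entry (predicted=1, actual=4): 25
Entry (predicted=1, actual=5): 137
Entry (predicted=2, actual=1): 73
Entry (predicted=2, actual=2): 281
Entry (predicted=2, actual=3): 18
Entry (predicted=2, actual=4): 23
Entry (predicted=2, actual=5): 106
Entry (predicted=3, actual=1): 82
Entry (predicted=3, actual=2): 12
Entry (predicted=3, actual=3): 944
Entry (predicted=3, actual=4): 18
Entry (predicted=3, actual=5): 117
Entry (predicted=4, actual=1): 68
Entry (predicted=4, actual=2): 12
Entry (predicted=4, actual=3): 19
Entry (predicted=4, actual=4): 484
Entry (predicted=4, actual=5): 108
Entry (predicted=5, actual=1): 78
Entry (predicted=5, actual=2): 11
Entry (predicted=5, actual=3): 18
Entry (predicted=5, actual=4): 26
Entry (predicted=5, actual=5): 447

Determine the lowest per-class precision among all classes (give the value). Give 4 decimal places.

Per-class precision (TP/(TP+FP)):
  1: TP=504, FP=6+20+25+137=188 → 504/692 = 0.72832
  2: TP=281, FP=73+18+23+106=220 → 281/501 = 0.56088
  3: TP=944, FP=82+12+18+117=229 → 944/1173 = 0.80477
  4: TP=484, FP=68+12+19+108=207 → 484/691 = 0.70043
  5: TP=447, FP=78+11+18+26=133 → 447/580 = 0.77069
Lowest is class '2' with precision = 0.5609.

0.5609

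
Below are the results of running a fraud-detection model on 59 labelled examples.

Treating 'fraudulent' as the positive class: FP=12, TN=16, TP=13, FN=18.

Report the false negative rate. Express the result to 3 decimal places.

FNR = FN/(FN+TP) = 18/(18+13) = 0.581

0.581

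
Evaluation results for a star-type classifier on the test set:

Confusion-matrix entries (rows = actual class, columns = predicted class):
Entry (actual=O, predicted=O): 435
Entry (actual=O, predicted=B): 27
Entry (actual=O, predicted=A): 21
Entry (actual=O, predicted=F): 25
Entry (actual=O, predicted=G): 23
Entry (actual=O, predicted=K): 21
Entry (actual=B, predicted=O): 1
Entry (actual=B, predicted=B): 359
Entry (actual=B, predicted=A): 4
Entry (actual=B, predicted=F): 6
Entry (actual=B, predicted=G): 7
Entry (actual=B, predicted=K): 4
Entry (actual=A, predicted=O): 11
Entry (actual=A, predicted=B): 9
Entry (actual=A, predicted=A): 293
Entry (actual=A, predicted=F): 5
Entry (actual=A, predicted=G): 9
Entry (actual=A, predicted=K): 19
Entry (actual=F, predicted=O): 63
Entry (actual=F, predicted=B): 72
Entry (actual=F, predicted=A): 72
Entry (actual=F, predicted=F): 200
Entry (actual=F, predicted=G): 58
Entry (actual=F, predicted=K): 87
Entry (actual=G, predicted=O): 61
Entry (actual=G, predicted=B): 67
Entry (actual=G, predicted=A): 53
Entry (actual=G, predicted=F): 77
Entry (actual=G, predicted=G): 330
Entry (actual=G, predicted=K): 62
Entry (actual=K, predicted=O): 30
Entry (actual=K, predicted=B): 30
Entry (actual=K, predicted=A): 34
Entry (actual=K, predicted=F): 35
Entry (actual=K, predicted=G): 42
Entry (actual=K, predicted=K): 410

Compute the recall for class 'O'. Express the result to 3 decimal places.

Take TP from the diagonal, FP from the rest of the 'O' prediction marginal, FN from the rest of the 'O' actual marginal.
recall = TP/(TP+FN).
O: TP=435, FN=27+21+25+23+21=117 → 435/552 = 0.7880

0.788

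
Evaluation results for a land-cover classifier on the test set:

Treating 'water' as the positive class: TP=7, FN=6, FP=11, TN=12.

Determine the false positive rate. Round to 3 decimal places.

0.478

FPR = FP/(FP+TN) = 11/(11+12) = 0.478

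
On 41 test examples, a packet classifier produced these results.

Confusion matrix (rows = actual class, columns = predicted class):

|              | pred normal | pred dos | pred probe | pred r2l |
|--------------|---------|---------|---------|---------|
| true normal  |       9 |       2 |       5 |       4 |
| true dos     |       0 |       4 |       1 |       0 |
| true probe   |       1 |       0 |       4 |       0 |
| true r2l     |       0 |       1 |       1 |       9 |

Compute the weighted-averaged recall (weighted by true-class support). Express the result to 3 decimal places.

Per-class recall (TP/(TP+FN)):
  normal: TP=9, FN=2+5+4=11 → 9/20 = 0.4500
  dos: TP=4, FN=0+1+0=1 → 4/5 = 0.8000
  probe: TP=4, FN=1+0+0=1 → 4/5 = 0.8000
  r2l: TP=9, FN=0+1+1=2 → 9/11 = 0.8182
Weighted-recall = Σ (supportᵢ/N)·recallᵢ with N=41: (20/41)·0.4500 + (5/41)·0.8000 + (5/41)·0.8000 + (11/41)·0.8182 = 0.634

0.634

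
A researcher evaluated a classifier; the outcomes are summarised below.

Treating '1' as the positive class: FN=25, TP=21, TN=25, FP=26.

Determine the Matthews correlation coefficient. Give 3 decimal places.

MCC = (TP·TN − FP·FN) / √((TP+FP)(TP+FN)(TN+FP)(TN+FN))
Numerator = 21·25 − 26·25 = -125
Denominator = √(47·46·51·50) = √5513100 = 2347.9991
MCC = -125 / 2347.9991 = -0.053

-0.053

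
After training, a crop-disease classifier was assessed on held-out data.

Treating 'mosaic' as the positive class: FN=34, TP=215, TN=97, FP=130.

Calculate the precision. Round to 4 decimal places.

Precision = TP/(TP+FP) = 215/(215+130) = 215/345 = 0.6232

0.6232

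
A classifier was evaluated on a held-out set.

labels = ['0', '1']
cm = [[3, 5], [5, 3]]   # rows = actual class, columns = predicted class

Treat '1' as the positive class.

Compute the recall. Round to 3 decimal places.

0.375

Recall = TP/(TP+FN) = 3/(3+5) = 3/8 = 0.375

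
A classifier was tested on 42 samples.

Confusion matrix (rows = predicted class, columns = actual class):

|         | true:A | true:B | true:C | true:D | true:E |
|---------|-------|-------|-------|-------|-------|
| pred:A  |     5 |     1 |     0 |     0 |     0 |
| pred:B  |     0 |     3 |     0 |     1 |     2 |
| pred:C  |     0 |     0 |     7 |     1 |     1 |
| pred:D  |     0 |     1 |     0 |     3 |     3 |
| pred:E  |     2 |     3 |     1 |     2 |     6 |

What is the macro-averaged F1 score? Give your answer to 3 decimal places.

Per-class F1 score (2·TP/(2·TP+FP+FN)):
  A: TP=5, FP=1+0+0+0=1, FN=0+0+0+2=2 → 10/13 = 0.7692
  B: TP=3, FP=0+0+1+2=3, FN=1+0+1+3=5 → 6/14 = 0.4286
  C: TP=7, FP=0+0+1+1=2, FN=0+0+0+1=1 → 14/17 = 0.8235
  D: TP=3, FP=0+1+0+3=4, FN=0+1+1+2=4 → 6/14 = 0.4286
  E: TP=6, FP=2+3+1+2=8, FN=0+2+1+3=6 → 12/26 = 0.4615
Macro-F1 score = mean = (0.7692 + 0.4286 + 0.8235 + 0.4286 + 0.4615) / 5 = 0.582

0.582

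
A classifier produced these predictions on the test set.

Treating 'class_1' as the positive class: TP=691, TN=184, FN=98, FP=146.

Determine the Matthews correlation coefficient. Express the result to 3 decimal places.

0.455

MCC = (TP·TN − FP·FN) / √((TP+FP)(TP+FN)(TN+FP)(TN+FN))
Numerator = 691·184 − 146·98 = 112836
Denominator = √(837·789·330·282) = √61456172580 = 247903.5550
MCC = 112836 / 247903.5550 = 0.455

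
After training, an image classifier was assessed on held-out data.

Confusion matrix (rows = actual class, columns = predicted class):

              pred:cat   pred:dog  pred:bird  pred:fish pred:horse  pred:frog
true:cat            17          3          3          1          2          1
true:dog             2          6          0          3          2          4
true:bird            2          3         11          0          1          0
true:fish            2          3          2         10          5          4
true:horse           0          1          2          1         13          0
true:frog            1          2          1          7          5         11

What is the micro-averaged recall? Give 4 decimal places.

Micro-averaging pools counts across classes: ΣTP=68, ΣFP=63, ΣFN=63.
Micro-recall = TP/(TP+FN) on pooled counts = 0.5191 (equals overall accuracy in single-label multiclass).

0.5191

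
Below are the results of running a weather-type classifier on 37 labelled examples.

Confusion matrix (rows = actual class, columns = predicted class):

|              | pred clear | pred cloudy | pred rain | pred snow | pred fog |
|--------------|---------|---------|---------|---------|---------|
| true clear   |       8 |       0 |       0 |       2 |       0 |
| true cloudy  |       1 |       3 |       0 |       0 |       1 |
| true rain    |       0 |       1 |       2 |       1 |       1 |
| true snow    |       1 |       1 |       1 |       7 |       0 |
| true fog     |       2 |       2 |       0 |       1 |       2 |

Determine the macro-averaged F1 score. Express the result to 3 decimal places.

0.552

Per-class F1 score (2·TP/(2·TP+FP+FN)):
  clear: TP=8, FP=1+0+1+2=4, FN=0+0+2+0=2 → 16/22 = 0.7273
  cloudy: TP=3, FP=0+1+1+2=4, FN=1+0+0+1=2 → 6/12 = 0.5000
  rain: TP=2, FP=0+0+1+0=1, FN=0+1+1+1=3 → 4/8 = 0.5000
  snow: TP=7, FP=2+0+1+1=4, FN=1+1+1+0=3 → 14/21 = 0.6667
  fog: TP=2, FP=0+1+1+0=2, FN=2+2+0+1=5 → 4/11 = 0.3636
Macro-F1 score = mean = (0.7273 + 0.5000 + 0.5000 + 0.6667 + 0.3636) / 5 = 0.552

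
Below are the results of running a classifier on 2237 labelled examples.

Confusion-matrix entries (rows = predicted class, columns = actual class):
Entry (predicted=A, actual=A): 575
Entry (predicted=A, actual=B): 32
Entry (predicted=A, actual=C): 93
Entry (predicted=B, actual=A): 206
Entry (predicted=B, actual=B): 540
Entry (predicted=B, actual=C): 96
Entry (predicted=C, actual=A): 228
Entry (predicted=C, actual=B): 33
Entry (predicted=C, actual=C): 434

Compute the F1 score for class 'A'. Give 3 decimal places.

0.673

Treat 'A' as positive and all other classes as negative.
F1 score = 2·TP/(2·TP+FP+FN).
A: TP=575, FP=32+93=125, FN=206+228=434 → 1150/1709 = 0.6729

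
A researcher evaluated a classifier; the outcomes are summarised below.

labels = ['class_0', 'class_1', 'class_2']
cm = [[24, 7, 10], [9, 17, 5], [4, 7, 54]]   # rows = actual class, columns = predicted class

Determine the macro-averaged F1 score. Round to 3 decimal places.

0.657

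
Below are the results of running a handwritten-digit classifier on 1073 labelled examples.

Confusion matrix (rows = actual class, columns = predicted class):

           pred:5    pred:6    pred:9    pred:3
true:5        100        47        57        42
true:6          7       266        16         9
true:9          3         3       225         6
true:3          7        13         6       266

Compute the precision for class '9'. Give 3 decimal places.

0.740

precision = TP/(TP+FP).
9: TP=225, FP=57+16+6=79 → 225/304 = 0.7401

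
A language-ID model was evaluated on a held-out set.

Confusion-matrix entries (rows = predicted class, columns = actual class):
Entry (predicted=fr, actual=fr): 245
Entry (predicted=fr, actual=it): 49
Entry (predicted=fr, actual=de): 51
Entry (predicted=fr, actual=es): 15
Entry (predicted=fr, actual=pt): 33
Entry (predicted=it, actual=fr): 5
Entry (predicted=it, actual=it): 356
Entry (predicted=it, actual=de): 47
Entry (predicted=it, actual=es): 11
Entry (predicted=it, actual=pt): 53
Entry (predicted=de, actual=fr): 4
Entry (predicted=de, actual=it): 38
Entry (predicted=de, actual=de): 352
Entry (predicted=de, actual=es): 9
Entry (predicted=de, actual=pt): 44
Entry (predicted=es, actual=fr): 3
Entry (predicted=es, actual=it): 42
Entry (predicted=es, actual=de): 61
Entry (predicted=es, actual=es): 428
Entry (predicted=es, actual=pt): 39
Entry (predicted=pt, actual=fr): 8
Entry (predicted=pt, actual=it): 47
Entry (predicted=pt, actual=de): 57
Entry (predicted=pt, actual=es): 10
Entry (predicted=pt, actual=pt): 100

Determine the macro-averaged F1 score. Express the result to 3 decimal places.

0.675

Per-class F1 score (2·TP/(2·TP+FP+FN)):
  fr: TP=245, FP=49+51+15+33=148, FN=5+4+3+8=20 → 490/658 = 0.7447
  it: TP=356, FP=5+47+11+53=116, FN=49+38+42+47=176 → 712/1004 = 0.7092
  de: TP=352, FP=4+38+9+44=95, FN=51+47+61+57=216 → 704/1015 = 0.6936
  es: TP=428, FP=3+42+61+39=145, FN=15+11+9+10=45 → 856/1046 = 0.8184
  pt: TP=100, FP=8+47+57+10=122, FN=33+53+44+39=169 → 200/491 = 0.4073
Macro-F1 score = mean = (0.7447 + 0.7092 + 0.6936 + 0.8184 + 0.4073) / 5 = 0.675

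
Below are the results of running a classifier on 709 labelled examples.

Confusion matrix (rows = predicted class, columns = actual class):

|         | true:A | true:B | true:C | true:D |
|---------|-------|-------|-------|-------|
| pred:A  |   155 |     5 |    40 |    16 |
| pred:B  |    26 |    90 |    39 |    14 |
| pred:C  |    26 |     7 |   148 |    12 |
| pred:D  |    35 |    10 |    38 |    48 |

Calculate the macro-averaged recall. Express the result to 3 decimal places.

0.634

Per-class recall (TP/(TP+FN)):
  A: TP=155, FN=26+26+35=87 → 155/242 = 0.6405
  B: TP=90, FN=5+7+10=22 → 90/112 = 0.8036
  C: TP=148, FN=40+39+38=117 → 148/265 = 0.5585
  D: TP=48, FN=16+14+12=42 → 48/90 = 0.5333
Macro-recall = mean = (0.6405 + 0.8036 + 0.5585 + 0.5333) / 4 = 0.634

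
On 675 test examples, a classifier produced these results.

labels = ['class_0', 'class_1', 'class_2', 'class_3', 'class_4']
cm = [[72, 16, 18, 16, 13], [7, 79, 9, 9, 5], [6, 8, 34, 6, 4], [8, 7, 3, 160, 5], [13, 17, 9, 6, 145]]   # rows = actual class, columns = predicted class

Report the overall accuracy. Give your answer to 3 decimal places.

0.726

Accuracy = trace / total = (72+79+34+160+145=490) / 675 = 490/675 = 0.726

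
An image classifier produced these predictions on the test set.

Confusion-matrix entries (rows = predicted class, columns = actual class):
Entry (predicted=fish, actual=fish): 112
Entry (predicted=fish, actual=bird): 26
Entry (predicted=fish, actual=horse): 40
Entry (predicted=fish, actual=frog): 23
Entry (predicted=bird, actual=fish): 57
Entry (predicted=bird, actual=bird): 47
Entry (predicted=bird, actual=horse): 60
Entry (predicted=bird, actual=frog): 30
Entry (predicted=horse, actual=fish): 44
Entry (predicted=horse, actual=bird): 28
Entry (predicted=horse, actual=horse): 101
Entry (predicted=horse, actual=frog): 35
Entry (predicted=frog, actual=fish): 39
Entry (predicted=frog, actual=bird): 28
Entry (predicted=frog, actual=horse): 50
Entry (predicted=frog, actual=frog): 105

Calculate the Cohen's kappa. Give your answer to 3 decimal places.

0.256

Observed agreement pₒ = trace/N = 365/825 = 0.4424
Expected agreement pₑ = Σ (rowᵢ·colᵢ)/N² = (252·201 + 129·194 + 251·208 + 193·222)/825² = 0.2508
κ = (pₒ − pₑ)/(1 − pₑ) = (0.4424 − 0.2508)/(1 − 0.2508) = 0.256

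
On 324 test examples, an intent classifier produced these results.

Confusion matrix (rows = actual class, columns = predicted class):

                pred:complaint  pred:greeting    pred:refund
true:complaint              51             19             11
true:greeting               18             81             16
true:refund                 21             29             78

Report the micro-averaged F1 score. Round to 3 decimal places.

0.648

Micro-averaging pools counts across classes: ΣTP=210, ΣFP=114, ΣFN=114.
Micro-F1 score = 2·TP/(2·TP+FP+FN) on pooled counts = 0.648 (equals overall accuracy in single-label multiclass).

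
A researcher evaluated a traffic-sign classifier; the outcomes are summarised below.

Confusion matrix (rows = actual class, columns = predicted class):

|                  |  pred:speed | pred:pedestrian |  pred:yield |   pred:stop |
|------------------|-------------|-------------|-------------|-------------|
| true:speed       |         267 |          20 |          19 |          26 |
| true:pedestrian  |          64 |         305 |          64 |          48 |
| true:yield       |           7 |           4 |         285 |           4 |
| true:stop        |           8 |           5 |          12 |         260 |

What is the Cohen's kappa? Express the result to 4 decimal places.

0.7325

Observed agreement pₒ = trace/N = 1117/1398 = 0.79900
Expected agreement pₑ = Σ (rowᵢ·colᵢ)/N² = (332·346 + 481·334 + 300·380 + 285·338)/1398² = 0.24860
κ = (pₒ − pₑ)/(1 − pₑ) = (0.79900 − 0.24860)/(1 − 0.24860) = 0.7325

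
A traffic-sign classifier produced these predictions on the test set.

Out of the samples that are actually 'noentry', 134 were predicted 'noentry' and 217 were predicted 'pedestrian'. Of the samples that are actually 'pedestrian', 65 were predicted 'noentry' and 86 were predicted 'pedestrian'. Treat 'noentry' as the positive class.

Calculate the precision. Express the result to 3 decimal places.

0.673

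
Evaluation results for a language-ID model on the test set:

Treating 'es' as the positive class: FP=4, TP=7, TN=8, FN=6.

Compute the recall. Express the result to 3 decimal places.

0.538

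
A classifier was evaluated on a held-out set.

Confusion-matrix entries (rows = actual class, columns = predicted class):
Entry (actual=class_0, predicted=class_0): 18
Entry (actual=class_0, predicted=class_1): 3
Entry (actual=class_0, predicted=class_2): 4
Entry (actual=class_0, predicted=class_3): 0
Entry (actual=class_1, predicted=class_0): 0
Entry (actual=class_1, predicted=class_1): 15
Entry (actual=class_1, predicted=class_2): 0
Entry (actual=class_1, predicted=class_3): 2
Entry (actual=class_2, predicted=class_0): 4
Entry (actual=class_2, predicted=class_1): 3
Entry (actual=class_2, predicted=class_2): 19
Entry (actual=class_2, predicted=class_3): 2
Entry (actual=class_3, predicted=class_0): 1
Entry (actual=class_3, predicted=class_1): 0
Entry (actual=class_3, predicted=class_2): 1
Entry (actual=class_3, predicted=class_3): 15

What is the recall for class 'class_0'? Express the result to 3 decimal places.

0.720

Take TP from the diagonal, FP from the rest of the 'class_0' prediction marginal, FN from the rest of the 'class_0' actual marginal.
recall = TP/(TP+FN).
class_0: TP=18, FN=3+4+0=7 → 18/25 = 0.7200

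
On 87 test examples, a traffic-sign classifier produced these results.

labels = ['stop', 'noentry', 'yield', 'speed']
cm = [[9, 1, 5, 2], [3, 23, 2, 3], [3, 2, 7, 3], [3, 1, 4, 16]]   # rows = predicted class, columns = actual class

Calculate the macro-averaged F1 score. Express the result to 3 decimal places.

0.600

Per-class F1 score (2·TP/(2·TP+FP+FN)):
  stop: TP=9, FP=1+5+2=8, FN=3+3+3=9 → 18/35 = 0.5143
  noentry: TP=23, FP=3+2+3=8, FN=1+2+1=4 → 46/58 = 0.7931
  yield: TP=7, FP=3+2+3=8, FN=5+2+4=11 → 14/33 = 0.4242
  speed: TP=16, FP=3+1+4=8, FN=2+3+3=8 → 32/48 = 0.6667
Macro-F1 score = mean = (0.5143 + 0.7931 + 0.4242 + 0.6667) / 4 = 0.600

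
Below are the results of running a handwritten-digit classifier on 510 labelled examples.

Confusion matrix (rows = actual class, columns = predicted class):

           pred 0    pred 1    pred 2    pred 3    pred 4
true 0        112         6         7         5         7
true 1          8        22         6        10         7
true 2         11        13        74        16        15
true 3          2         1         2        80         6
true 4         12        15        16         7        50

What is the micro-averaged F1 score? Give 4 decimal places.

0.6627

Micro-averaging pools counts across classes: ΣTP=338, ΣFP=172, ΣFN=172.
Micro-F1 score = 2·TP/(2·TP+FP+FN) on pooled counts = 0.6627 (equals overall accuracy in single-label multiclass).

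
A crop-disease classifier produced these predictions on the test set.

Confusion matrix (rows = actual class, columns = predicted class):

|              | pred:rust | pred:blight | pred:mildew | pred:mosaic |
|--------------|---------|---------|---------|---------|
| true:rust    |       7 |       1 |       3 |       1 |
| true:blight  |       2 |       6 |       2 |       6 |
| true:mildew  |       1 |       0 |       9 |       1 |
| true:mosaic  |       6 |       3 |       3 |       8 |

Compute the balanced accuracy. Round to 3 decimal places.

0.544

Balanced accuracy = mean of per-class recall.
  rust: recall = 7/12 = 0.5833
  blight: recall = 6/16 = 0.3750
  mildew: recall = 9/11 = 0.8182
  mosaic: recall = 8/20 = 0.4000
Mean = (0.5833 + 0.3750 + 0.8182 + 0.4000) / 4 = 0.544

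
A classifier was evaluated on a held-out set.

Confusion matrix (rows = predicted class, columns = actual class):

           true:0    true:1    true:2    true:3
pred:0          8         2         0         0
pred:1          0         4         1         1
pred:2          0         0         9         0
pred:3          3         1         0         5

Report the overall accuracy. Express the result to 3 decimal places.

0.765

Accuracy = trace / total = (8+4+9+5=26) / 34 = 26/34 = 0.765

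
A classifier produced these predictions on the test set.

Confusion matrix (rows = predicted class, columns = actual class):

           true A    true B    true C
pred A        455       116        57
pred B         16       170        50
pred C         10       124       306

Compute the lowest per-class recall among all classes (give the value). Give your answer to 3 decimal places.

0.415

Per-class recall (TP/(TP+FN)):
  A: TP=455, FN=16+10=26 → 455/481 = 0.9459
  B: TP=170, FN=116+124=240 → 170/410 = 0.4146
  C: TP=306, FN=57+50=107 → 306/413 = 0.7409
Lowest is class 'B' with recall = 0.415.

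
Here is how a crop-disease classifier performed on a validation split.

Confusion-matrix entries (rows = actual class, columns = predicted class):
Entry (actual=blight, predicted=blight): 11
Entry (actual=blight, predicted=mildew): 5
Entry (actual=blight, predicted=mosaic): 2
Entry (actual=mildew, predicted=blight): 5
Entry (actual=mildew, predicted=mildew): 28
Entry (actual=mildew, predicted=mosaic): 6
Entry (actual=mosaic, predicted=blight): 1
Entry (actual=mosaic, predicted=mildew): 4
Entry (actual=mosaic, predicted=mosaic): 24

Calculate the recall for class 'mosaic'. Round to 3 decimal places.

Treat 'mosaic' as positive and all other classes as negative.
recall = TP/(TP+FN).
mosaic: TP=24, FN=1+4=5 → 24/29 = 0.8276

0.828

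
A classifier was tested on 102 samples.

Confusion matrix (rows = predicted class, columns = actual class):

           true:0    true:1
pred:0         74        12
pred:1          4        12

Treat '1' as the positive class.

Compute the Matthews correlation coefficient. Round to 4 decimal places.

0.5234

MCC = (TP·TN − FP·FN) / √((TP+FP)(TP+FN)(TN+FP)(TN+FN))
Numerator = 12·74 − 4·12 = 840
Denominator = √(16·24·78·86) = √2575872 = 1604.9523
MCC = 840 / 1604.9523 = 0.5234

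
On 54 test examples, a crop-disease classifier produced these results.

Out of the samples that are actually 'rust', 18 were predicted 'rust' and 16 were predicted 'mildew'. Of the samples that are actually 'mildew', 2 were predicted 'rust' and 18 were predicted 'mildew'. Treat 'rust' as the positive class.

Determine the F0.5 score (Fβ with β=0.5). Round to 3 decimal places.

0.789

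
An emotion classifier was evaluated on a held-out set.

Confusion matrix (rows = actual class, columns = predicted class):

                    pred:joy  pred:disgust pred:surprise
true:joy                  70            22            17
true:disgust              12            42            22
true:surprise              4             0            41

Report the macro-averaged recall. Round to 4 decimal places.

0.7020

Per-class recall (TP/(TP+FN)):
  joy: TP=70, FN=22+17=39 → 70/109 = 0.64220
  disgust: TP=42, FN=12+22=34 → 42/76 = 0.55263
  surprise: TP=41, FN=4+0=4 → 41/45 = 0.91111
Macro-recall = mean = (0.64220 + 0.55263 + 0.91111) / 3 = 0.7020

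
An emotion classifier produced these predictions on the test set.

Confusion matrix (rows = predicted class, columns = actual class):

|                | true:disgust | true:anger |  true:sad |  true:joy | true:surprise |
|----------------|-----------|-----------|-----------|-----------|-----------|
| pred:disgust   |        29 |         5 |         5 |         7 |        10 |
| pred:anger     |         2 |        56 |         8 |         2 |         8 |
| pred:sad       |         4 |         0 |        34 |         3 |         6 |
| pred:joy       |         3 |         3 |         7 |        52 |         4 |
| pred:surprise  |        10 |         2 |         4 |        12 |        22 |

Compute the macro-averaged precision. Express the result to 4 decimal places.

Per-class precision (TP/(TP+FP)):
  disgust: TP=29, FP=5+5+7+10=27 → 29/56 = 0.51786
  anger: TP=56, FP=2+8+2+8=20 → 56/76 = 0.73684
  sad: TP=34, FP=4+0+3+6=13 → 34/47 = 0.72340
  joy: TP=52, FP=3+3+7+4=17 → 52/69 = 0.75362
  surprise: TP=22, FP=10+2+4+12=28 → 22/50 = 0.44000
Macro-precision = mean = (0.51786 + 0.73684 + 0.72340 + 0.75362 + 0.44000) / 5 = 0.6343

0.6343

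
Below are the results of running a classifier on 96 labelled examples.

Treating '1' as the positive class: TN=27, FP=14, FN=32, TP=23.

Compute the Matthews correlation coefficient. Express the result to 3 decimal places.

0.078

MCC = (TP·TN − FP·FN) / √((TP+FP)(TP+FN)(TN+FP)(TN+FN))
Numerator = 23·27 − 14·32 = 173
Denominator = √(37·55·41·59) = √4922665 = 2218.7080
MCC = 173 / 2218.7080 = 0.078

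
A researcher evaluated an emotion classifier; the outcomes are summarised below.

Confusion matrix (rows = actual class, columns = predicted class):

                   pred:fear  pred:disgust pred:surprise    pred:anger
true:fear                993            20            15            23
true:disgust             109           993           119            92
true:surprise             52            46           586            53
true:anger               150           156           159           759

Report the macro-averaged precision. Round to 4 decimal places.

0.7661

Per-class precision (TP/(TP+FP)):
  fear: TP=993, FP=109+52+150=311 → 993/1304 = 0.76150
  disgust: TP=993, FP=20+46+156=222 → 993/1215 = 0.81728
  surprise: TP=586, FP=15+119+159=293 → 586/879 = 0.66667
  anger: TP=759, FP=23+92+53=168 → 759/927 = 0.81877
Macro-precision = mean = (0.76150 + 0.81728 + 0.66667 + 0.81877) / 4 = 0.7661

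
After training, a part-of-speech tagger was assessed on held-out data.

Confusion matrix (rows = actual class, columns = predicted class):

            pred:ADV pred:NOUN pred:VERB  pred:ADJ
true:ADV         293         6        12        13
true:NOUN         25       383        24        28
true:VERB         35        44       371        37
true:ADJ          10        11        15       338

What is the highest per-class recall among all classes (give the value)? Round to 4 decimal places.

Per-class recall (TP/(TP+FN)):
  ADV: TP=293, FN=6+12+13=31 → 293/324 = 0.90432
  NOUN: TP=383, FN=25+24+28=77 → 383/460 = 0.83261
  VERB: TP=371, FN=35+44+37=116 → 371/487 = 0.76181
  ADJ: TP=338, FN=10+11+15=36 → 338/374 = 0.90374
Highest is class 'ADV' with recall = 0.9043.

0.9043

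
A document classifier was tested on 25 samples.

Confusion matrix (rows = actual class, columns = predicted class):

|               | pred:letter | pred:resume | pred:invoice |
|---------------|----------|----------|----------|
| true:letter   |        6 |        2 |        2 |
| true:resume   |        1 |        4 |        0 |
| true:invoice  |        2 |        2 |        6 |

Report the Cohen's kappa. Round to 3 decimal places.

0.458

Observed agreement pₒ = trace/N = 16/25 = 0.6400
Expected agreement pₑ = Σ (rowᵢ·colᵢ)/N² = (10·9 + 5·8 + 10·8)/25² = 0.3360
κ = (pₒ − pₑ)/(1 − pₑ) = (0.6400 − 0.3360)/(1 − 0.3360) = 0.458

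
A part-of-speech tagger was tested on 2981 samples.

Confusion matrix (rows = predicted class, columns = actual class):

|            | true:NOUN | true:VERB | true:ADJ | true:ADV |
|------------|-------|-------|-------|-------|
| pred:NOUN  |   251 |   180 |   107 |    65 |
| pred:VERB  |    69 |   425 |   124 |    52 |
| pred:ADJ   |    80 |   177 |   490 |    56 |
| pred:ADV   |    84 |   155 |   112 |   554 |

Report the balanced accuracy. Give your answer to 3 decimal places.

0.581

Balanced accuracy = mean of per-class recall.
  NOUN: recall = 251/484 = 0.5186
  VERB: recall = 425/937 = 0.4536
  ADJ: recall = 490/833 = 0.5882
  ADV: recall = 554/727 = 0.7620
Mean = (0.5186 + 0.4536 + 0.5882 + 0.7620) / 4 = 0.581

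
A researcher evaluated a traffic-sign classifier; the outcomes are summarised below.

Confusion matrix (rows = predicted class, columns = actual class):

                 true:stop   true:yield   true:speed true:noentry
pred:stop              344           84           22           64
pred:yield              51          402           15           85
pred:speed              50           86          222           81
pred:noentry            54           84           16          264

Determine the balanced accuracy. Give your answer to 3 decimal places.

0.661

Balanced accuracy = mean of per-class recall.
  stop: recall = 344/499 = 0.6894
  yield: recall = 402/656 = 0.6128
  speed: recall = 222/275 = 0.8073
  noentry: recall = 264/494 = 0.5344
Mean = (0.6894 + 0.6128 + 0.8073 + 0.5344) / 4 = 0.661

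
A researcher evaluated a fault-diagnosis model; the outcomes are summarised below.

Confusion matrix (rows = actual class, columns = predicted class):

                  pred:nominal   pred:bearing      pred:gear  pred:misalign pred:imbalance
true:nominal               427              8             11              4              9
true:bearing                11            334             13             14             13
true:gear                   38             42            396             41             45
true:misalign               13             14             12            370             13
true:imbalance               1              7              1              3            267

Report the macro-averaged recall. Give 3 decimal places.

Per-class recall (TP/(TP+FN)):
  nominal: TP=427, FN=8+11+4+9=32 → 427/459 = 0.9303
  bearing: TP=334, FN=11+13+14+13=51 → 334/385 = 0.8675
  gear: TP=396, FN=38+42+41+45=166 → 396/562 = 0.7046
  misalign: TP=370, FN=13+14+12+13=52 → 370/422 = 0.8768
  imbalance: TP=267, FN=1+7+1+3=12 → 267/279 = 0.9570
Macro-recall = mean = (0.9303 + 0.8675 + 0.7046 + 0.8768 + 0.9570) / 5 = 0.867

0.867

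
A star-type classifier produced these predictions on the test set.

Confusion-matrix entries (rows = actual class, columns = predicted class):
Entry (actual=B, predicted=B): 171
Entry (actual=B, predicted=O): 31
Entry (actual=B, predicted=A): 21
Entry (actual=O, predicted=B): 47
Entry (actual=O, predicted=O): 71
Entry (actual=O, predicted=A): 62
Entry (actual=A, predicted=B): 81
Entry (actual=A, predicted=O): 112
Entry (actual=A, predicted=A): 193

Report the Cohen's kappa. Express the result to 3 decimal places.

0.320

Observed agreement pₒ = trace/N = 435/789 = 0.5513
Expected agreement pₑ = Σ (rowᵢ·colᵢ)/N² = (223·299 + 180·214 + 386·276)/789² = 0.3401
κ = (pₒ − pₑ)/(1 − pₑ) = (0.5513 − 0.3401)/(1 − 0.3401) = 0.320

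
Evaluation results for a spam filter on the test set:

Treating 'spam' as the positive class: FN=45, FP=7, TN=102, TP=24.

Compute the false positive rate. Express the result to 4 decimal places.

FPR = FP/(FP+TN) = 7/(7+102) = 0.0642

0.0642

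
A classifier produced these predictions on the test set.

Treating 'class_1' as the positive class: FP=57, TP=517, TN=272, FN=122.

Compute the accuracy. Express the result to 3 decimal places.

0.815

Accuracy = (TP+TN)/N = (517+272)/968 = 0.815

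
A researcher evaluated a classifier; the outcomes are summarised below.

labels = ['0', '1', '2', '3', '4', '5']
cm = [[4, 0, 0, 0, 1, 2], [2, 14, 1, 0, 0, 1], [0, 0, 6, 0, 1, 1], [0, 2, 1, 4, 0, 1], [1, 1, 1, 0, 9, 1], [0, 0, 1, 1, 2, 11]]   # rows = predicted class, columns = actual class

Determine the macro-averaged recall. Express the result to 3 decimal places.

0.689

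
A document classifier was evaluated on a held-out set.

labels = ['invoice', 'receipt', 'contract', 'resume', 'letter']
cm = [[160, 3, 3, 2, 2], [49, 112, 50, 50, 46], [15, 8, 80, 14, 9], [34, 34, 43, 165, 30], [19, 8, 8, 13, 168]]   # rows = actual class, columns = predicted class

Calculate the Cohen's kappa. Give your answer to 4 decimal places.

Observed agreement pₒ = trace/N = 685/1125 = 0.60889
Expected agreement pₑ = Σ (rowᵢ·colᵢ)/N² = (170·277 + 307·165 + 126·184 + 306·244 + 216·255)/1125² = 0.19806
κ = (pₒ − pₑ)/(1 − pₑ) = (0.60889 − 0.19806)/(1 − 0.19806) = 0.5123

0.5123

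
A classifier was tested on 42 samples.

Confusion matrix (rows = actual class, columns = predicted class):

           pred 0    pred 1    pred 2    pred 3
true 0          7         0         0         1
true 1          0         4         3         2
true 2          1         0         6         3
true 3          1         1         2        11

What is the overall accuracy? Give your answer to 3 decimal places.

Accuracy = trace / total = (7+4+6+11=28) / 42 = 28/42 = 0.667

0.667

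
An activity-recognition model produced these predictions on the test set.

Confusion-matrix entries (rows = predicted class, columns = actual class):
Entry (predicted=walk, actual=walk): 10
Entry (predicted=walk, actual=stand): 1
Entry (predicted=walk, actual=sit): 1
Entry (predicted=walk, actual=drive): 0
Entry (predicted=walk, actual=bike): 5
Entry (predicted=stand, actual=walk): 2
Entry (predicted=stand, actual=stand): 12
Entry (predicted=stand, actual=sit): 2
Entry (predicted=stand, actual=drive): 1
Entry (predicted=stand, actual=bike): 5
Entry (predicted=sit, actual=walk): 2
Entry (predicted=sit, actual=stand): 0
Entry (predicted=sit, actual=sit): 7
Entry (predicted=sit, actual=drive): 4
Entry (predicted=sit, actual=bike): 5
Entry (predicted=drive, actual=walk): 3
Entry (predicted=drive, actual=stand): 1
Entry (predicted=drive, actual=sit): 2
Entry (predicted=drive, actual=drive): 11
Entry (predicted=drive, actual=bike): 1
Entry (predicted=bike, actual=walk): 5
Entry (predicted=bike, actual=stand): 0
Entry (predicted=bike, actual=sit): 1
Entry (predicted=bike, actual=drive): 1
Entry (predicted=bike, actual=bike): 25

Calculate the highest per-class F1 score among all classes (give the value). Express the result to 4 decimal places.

Per-class F1 score (2·TP/(2·TP+FP+FN)):
  walk: TP=10, FP=1+1+0+5=7, FN=2+2+3+5=12 → 20/39 = 0.51282
  stand: TP=12, FP=2+2+1+5=10, FN=1+0+1+0=2 → 24/36 = 0.66667
  sit: TP=7, FP=2+0+4+5=11, FN=1+2+2+1=6 → 14/31 = 0.45161
  drive: TP=11, FP=3+1+2+1=7, FN=0+1+4+1=6 → 22/35 = 0.62857
  bike: TP=25, FP=5+0+1+1=7, FN=5+5+5+1=16 → 50/73 = 0.68493
Highest is class 'bike' with F1 score = 0.6849.

0.6849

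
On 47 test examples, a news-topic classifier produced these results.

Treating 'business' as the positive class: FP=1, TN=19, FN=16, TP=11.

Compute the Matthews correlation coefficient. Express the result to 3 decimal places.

MCC = (TP·TN − FP·FN) / √((TP+FP)(TP+FN)(TN+FP)(TN+FN))
Numerator = 11·19 − 1·16 = 193
Denominator = √(12·27·20·35) = √226800 = 476.2352
MCC = 193 / 476.2352 = 0.405

0.405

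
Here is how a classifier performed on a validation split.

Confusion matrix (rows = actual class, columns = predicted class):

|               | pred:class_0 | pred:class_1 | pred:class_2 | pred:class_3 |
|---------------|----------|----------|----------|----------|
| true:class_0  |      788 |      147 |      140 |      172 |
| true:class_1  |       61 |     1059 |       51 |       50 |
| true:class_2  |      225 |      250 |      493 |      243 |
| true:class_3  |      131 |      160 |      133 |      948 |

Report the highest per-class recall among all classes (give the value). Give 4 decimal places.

Per-class recall (TP/(TP+FN)):
  class_0: TP=788, FN=147+140+172=459 → 788/1247 = 0.63192
  class_1: TP=1059, FN=61+51+50=162 → 1059/1221 = 0.86732
  class_2: TP=493, FN=225+250+243=718 → 493/1211 = 0.40710
  class_3: TP=948, FN=131+160+133=424 → 948/1372 = 0.69096
Highest is class 'class_1' with recall = 0.8673.

0.8673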